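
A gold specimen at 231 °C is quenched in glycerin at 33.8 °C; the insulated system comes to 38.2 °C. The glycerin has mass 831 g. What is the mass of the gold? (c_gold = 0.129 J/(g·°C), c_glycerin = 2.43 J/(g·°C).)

m ≈ 357 g

Heat gained plus heat lost sum to zero:
m·0.129·(38.2 − 231) + 831·2.43·(38.2 − 33.8) = 0
-24.87 m = -8885.1
m = -8885.1/-24.87 ≈ 357.2 g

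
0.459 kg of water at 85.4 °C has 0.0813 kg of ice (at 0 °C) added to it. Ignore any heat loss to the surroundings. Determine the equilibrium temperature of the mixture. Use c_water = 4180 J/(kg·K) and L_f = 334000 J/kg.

T_f ≈ 60.5 °C

Energy conservation, ΣQ = 0:
fusion: m_ice L_f = 0.0813×334000 = 27154; meltwater 0→T: 0.0813×4180×T = 339.83 T; water cools: 0.459×4180×(T − 85.4) = 1918.6(T − 85.4)
2258.5 T = 163850 − 27154 = 136696
T ≈ 60.53 °C. Since T > 0 °C, the all-ice-melts assumption holds.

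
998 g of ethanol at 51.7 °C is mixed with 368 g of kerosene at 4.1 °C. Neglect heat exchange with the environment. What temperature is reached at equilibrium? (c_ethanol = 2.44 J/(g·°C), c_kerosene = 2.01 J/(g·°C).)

T_f ≈ 40.6 °C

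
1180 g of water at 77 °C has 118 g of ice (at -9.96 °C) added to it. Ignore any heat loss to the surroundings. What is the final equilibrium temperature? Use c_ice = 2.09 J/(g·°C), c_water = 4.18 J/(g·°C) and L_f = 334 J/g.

T_f ≈ 62.3 °C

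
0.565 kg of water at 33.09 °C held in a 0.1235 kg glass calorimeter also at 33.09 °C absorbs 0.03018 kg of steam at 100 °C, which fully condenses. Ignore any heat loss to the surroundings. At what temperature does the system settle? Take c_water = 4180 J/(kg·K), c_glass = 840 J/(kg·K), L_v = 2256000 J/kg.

T_f ≈ 62.6 °C

Taking heat into each body as positive, Σ m c ΔT = 0:
latent heat released on condensation: 0.03018×2256000 = 68086; condensed water 100 °C→T: 126.15(T − 100); original water: 2361.7(T − 33.09); cup: 103.74(T − 33.09)
2591.6 T = 68086 + 12615 + 81581 = 162283
T ≈ 62.62 °C — below 100 °C, confirming all the steam condensed.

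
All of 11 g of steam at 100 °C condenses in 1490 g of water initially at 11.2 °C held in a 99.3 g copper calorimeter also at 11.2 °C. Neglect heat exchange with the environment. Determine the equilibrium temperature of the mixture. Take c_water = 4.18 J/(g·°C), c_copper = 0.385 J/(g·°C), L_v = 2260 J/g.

T_f ≈ 15.8 °C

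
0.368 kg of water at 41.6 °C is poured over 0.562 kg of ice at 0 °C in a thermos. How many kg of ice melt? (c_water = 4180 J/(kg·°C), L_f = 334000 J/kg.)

Water can give up m c ΔT = 0.368×4180×41.6 = 63991 J before reaching 0 °C.
To melt every bit of ice: 0.562×334000 = 187708 J.
That's not enough to melt it all — equilibrium is at 0 °C with ice remaining.
Mass melted = 63991/334000 ≈ 0.1916 kg.

m_melted ≈ 0.192 kg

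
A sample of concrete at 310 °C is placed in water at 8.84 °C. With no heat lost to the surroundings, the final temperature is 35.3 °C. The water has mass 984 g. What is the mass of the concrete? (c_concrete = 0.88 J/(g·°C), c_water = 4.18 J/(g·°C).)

m ≈ 450 g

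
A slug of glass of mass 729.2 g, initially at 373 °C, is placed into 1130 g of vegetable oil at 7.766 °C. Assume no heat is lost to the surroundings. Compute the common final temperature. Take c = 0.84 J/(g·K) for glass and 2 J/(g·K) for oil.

T_f ≈ 85.6 °C

Heat gained plus heat lost sum to zero:
729.2·0.84·(T − 373) + 1130·2·(T − 7.766) = 0
612.53(T − 373) + 2260(T − 7.766) = 0
(612.53 + 2260) T = 612.53·373 + 2260·7.766
T = 246024 / 2872.5 = 85.6 °C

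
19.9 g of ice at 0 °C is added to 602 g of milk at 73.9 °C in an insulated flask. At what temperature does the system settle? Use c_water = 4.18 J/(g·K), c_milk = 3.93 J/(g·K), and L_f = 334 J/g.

T_f ≈ 68.7 °C

Net heat exchanged in the isolated system is zero:
fusion: m_ice L_f = 19.9·334 = 6646.6
  meltwater 0→T: 19.9·4.18·T = 83.18 T
  milk cools: 602·3.93·(T − 73.9) = 2365.9(T − 73.9)
2449 T = 174837 − 6646.6 = 168190
T ≈ 68.68 °C — above 0 °C, consistent with complete melting.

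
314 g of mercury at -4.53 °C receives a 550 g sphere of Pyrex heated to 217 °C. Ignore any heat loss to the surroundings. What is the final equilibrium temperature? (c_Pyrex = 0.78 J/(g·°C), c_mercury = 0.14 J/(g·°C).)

T_f ≈ 196.4 °C

Taking heat into each body as positive, Σ m c ΔT = 0:
550·0.78·(T − 217) + 314·0.14·(T − (-4.53)) = 0
429(T − 217) + 43.96(T − (-4.53)) = 0
472.96 T = 92894
T = 92894/472.96 ≈ 196.41 °C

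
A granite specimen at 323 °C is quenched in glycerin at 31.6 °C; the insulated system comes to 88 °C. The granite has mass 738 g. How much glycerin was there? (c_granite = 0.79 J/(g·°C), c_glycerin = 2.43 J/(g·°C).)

Energy conservation, ΣQ = 0:
738×0.79×(88 − 323) + m×2.43×(88 − 31.6) = 0
137.05 m = 137010
m = 137010/137.05 ≈ 999.7 g

m ≈ 1000 g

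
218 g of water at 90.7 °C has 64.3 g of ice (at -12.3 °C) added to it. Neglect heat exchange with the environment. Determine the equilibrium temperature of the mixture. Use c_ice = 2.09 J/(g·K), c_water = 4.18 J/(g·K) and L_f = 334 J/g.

T_f ≈ 50.4 °C

Let T be the final temperature. ΣQ_i = 0:
warm ice to 0 °C: 64.3×2.09×(0 − (-12.3)) = 1653
  fusion: m_ice L_f = 64.3×334 = 21476
  meltwater 0→T: 64.3×4.18×T = 268.77 T
  water cools: 218×4.18×(T − 90.7) = 911.24(T − 90.7)
1180 T = 82649 − 23129 = 59520
T ≈ 50.44 °C (positive, so assuming full melt was valid).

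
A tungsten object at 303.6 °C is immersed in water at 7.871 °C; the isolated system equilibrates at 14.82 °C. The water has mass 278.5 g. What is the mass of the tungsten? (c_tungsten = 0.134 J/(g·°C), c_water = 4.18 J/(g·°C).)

Energy conservation, ΣQ = 0:
m·0.134·(14.82 − 303.6) + 278.5·4.18·(14.82 − 7.871) = 0
-38.7 m = -8089.5
m = -8089.5/-38.7 ≈ 209.1 g

m ≈ 209 g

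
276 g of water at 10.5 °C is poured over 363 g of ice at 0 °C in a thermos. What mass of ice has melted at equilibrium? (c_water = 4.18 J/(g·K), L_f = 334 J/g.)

m_melted ≈ 36.3 g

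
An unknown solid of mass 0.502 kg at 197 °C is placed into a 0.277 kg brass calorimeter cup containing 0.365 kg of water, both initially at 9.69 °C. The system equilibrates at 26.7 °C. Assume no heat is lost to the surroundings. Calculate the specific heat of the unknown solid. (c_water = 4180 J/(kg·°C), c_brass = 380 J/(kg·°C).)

c ≈ 325 J/(kg·°C)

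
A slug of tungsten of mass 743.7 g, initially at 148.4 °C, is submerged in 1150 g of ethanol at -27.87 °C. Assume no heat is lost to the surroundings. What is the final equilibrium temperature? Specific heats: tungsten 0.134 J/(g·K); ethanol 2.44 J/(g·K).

Heat gained plus heat lost sum to zero:
743.7*0.134*(T − 148.4) + 1150*2.44*(T − (-27.87)) = 0
99.66(T − 148.4) + 2806(T − (-27.87)) = 0
2905.7 T = -63414
T = -63414 / 2905.7 = -21.8 °C

T_f ≈ -21.8 °C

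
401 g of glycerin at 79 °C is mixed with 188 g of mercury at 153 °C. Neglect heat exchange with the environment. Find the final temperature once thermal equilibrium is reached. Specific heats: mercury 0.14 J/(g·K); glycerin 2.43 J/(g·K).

T_f ≈ 80.9 °C

Let T be the final temperature. ΣQ_i = 0:
188×0.14×(T − 153) + 401×2.43×(T − 79) = 0
26.32(T − 153) + 974.43(T − 79) = 0
1000.8 T = 81007
T ≈ 80.95 °C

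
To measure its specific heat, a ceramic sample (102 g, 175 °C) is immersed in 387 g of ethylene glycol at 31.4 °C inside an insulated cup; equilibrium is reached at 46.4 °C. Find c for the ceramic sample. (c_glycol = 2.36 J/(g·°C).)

c ≈ 1.04 J/(g·°C)

m_s c (T_s − T_f) = m_glycol c_glycol (T_f − T_0):
102×c×(175 − 46.4) = 387×2.36×(46.4 − 31.4)
13117 c = 13700  ⇒  c ≈ 1.044 J/(g·°C)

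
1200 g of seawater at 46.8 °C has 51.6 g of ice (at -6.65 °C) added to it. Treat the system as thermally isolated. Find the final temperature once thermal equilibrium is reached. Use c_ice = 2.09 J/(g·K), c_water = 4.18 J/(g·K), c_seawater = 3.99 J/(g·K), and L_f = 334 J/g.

Let T be the final temperature. ΣQ_i = 0:
warm ice to 0 °C: 51.6·2.09·(0 − (-6.65)) = 717.16; melt ice: 51.6·334 = 17234; meltwater 0→T: 51.6·4.18·T = 215.69 T; seawater: 4788(T − 46.8)
5003.7 T = 224078 − 17952 = 206127
T ≈ 41.19 °C (positive, so assuming full melt was valid).

T_f ≈ 41.2 °C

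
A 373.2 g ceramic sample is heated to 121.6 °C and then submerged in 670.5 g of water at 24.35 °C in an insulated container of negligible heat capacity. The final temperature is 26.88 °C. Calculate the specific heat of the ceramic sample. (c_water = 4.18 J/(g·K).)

c ≈ 0.201 J/(g·K)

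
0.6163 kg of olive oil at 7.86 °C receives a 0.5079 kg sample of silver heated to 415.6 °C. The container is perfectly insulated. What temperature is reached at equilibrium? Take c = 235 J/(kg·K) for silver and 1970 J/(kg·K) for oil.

T_f = Σ m_i c_i T_i / Σ m_i c_i:
T_f = (119.36·415.6 + 1214.1·7.86) / (119.36 + 1214.1)
    = 59147 / 1333.5 ≈ 44.36 °C

T_f ≈ 44.4 °C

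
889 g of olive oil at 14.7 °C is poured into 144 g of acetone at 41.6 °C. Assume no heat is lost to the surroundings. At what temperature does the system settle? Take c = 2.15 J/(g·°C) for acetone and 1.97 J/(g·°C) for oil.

Conservation of energy gives ΣQ = 0:
144·2.15·(T − 41.6) + 889·1.97·(T − 14.7) = 0
309.6(T − 41.6) + 1751.3(T − 14.7) = 0
2060.9 T = 38624
T = 38624/2060.9 ≈ 18.74 °C

T_f ≈ 18.7 °C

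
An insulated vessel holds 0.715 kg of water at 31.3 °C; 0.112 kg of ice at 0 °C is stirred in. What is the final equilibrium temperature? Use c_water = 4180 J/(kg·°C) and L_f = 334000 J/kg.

Sum of m c ΔT and latent-heat terms is zero:
latent heat to melt: 0.112·334000 = 37408; meltwater 0→T: 0.112·4180·T = 468.16 T; water: 2988.7(T − 31.3)
3456.9 T = 93546 − 37408 = 56138
T ≈ 16.24 °C (positive, so assuming full melt was valid).

T_f ≈ 16.2 °C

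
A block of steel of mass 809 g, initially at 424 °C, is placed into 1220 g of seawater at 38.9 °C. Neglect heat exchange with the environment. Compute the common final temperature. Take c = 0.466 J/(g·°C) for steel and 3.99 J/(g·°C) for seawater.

T_f ≈ 66.6 °C

Heat gained plus heat lost sum to zero:
809*0.466*(T − 424) + 1220*3.99*(T − 38.9) = 0
376.99(T − 424) + 4867.8(T − 38.9) = 0
5244.8 T = 349203
T ≈ 66.58 °C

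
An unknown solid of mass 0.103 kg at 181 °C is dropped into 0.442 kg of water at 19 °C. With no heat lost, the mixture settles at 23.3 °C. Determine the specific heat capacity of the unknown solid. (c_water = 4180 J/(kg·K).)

c ≈ 489 J/(kg·K)

Heat lost by the unknown solid = heat gained by the water:
0.103·c·(181 − 23.3) = 0.442·4180·(23.3 − 19)
16.24 c = 7944.5  ⇒  c ≈ 489.1 J/(kg·K)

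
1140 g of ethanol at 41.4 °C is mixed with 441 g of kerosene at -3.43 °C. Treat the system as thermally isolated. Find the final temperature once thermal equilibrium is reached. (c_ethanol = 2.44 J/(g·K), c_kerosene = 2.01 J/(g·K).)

Setting the total heat transfer to zero:
1140·2.44·(T − 41.4) + 441·2.01·(T − (-3.43)) = 0
(2781.6 + 886.41) T = 2781.6·41.4 + 886.41·(-3.43)
T = 112118/3668 ≈ 30.57 °C

T_f ≈ 30.6 °C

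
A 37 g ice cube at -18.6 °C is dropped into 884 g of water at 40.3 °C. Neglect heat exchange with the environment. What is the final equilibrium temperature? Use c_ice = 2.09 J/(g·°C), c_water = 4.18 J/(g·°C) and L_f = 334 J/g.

T_f ≈ 35.1 °C

Heat gained plus heat lost sum to zero:
warm ice to 0 °C: 37×2.09×(0 − (-18.6)) = 1438.3
  melt ice: 37×334 = 12358
  meltwater 0→T: 37×4.18×T = 154.66 T
  water: 3695.1(T − 40.3)
3849.8 T = 148913 − 13796 = 135117
T ≈ 35.10 °C — above 0 °C, consistent with complete melting.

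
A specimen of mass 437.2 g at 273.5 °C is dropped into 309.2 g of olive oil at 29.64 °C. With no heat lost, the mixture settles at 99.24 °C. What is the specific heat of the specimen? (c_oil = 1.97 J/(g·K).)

c ≈ 0.556 J/(g·K)

m_s c (T_s − T_f) = m_oil c_oil (T_f − T_0):
437.2×c×(273.5 − 99.24) = 309.2×1.97×(99.24 − 29.64)
76186 c = 42395  ⇒  c ≈ 0.5565 J/(g·K)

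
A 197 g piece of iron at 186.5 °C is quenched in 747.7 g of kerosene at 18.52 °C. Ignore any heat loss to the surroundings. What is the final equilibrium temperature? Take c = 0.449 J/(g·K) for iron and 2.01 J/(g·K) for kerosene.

T_f = Σ m_i c_i T_i / Σ m_i c_i:
T_f = (88.45*186.5 + 1502.9*18.52) / (88.45 + 1502.9)
    = 44330 / 1591.3 ≈ 27.86 °C

T_f ≈ 27.9 °C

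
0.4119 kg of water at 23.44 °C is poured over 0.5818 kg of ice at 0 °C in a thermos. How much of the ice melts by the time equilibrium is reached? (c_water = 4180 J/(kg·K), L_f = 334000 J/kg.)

m_melted ≈ 0.121 kg

Cooling the water to 0 °C releases 0.4119·4180·23.44 = 40358 J.
Melting all 0.5818 kg of ice would need 0.5818·334000 = 194321 J.
That's not enough to melt it all — equilibrium is at 0 °C with ice remaining.
Mass melted = 40358/334000 ≈ 0.1208 kg.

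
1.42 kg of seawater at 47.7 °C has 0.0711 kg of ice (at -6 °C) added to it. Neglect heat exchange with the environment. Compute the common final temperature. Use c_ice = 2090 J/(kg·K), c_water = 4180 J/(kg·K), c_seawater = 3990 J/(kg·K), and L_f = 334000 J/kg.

T_f ≈ 41.2 °C

Heat gained plus heat lost sum to zero:
ice -6→0 °C: 0.0711×2090×6 = 891.59; melt ice: 0.0711×334000 = 23747; meltwater 0→T: 0.0711×4180×T = 297.2 T; seawater cools: 1.42×3990×(T − 47.7) = 5665.8(T − 47.7)
5963 T = 270259 − 24639 = 245620
T ≈ 41.19 °C (positive, so assuming full melt was valid).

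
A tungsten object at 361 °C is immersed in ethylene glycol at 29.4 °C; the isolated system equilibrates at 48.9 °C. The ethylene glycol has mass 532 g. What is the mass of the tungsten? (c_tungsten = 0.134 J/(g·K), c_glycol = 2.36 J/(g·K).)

m ≈ 585 g

|Q_tungsten| = |Q_glycol|:
m·0.134·(361 − 48.9) = 532·2.36·(48.9 − 29.4)
41.82 m = 24483  ⇒  m ≈ 585.4 g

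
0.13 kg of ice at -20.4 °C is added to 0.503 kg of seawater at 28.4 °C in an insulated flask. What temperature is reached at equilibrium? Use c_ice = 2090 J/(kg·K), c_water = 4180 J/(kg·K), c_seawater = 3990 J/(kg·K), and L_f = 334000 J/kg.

Conservation of energy gives ΣQ = 0:
ice -20.4→0 °C: 0.13×2090×20.4 = 5542.7
  latent heat to melt: 0.13×334000 = 43420
  warm the meltwater: 543.4 T
  seawater: 2007(T − 28.4)
2550.4 T = 56998 − 48963 = 8035.3
T ≈ 3.15 °C. Since T > 0 °C, the all-ice-melts assumption holds.

T_f ≈ 3.2 °C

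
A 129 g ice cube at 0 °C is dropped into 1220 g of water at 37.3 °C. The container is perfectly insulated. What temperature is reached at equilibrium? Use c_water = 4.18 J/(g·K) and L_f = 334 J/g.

Energy balance with sensible and latent terms:
latent heat to melt: 129×334 = 43086; warm the meltwater: 539.22 T; water: 5099.6(T − 37.3)
5638.8 T = 190215 − 43086 = 147129
T ≈ 26.09 °C (positive, so assuming full melt was valid).

T_f ≈ 26.1 °C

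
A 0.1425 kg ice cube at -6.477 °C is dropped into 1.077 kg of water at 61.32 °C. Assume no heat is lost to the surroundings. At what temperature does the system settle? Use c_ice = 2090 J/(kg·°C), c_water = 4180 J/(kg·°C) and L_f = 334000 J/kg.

Conservation of energy gives ΣQ = 0:
ice -6.477→0 °C: 0.1425×2090×6.477 = 1929
  melt ice: 0.1425×334000 = 47595
  meltwater 0→T: 0.1425×4180×T = 595.65 T
  water cools: 1.077×4180×(T − 61.32) = 4501.9(T − 61.32)
5097.5 T = 276054 − 49524 = 226530
T ≈ 44.44 °C — above 0 °C, consistent with complete melting.

T_f ≈ 44.4 °C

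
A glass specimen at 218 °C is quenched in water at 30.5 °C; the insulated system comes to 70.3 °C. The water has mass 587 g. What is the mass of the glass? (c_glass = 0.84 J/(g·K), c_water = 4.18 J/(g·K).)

m ≈ 787 g

Heat lost by the glass = heat gained by the water:
m×0.84×(218 − 70.3) = 587×4.18×(70.3 − 30.5)
124.07 m = 97656  ⇒  m ≈ 787.1 g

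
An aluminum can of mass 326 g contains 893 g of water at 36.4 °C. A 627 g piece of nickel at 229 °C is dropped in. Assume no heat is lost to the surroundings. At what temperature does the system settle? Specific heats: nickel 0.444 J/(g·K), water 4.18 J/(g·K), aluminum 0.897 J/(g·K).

T_f ≈ 48.9 °C

Energy conservation, ΣQ = 0:
627*0.444*(T − 229) + 893*4.18*(T − 36.4) + 326*0.897*(T − 36.4) = 0
4303.6 T = 210267
T ≈ 48.86 °C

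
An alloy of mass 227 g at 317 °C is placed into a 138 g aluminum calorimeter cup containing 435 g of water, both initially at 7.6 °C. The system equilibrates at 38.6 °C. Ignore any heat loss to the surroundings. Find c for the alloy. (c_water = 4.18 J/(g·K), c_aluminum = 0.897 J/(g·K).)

c ≈ 0.953 J/(g·K)

Setting the total heat transfer to zero:
227·c·(38.6 − 317) + 435·4.18·(38.6 − 7.6) + 138·0.897·(38.6 − 7.6) = 0
-63197 c = -60205
c = -60205/-63197 ≈ 0.9527 J/(g·K)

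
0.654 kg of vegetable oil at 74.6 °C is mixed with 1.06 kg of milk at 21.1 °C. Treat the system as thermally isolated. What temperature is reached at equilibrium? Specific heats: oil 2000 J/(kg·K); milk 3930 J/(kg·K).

T_f ≈ 33.9 °C

Conservation of energy gives ΣQ = 0:
0.654×2000×(T − 74.6) + 1.06×3930×(T − 21.1) = 0
1308(T − 74.6) + 4165.8(T − 21.1) = 0
(1308 + 4165.8) T = 1308×74.6 + 4165.8×21.1
T = 185475/5473.8 ≈ 33.88 °C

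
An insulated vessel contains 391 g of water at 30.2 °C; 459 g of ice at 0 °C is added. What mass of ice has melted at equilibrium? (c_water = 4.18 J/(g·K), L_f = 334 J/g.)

m_melted ≈ 148 g

Cooling the water to 0 °C releases 391·4.18·30.2 = 49358 J.
Melting all 459 g of ice would need 459·334 = 153306 J.
Since 49358 < 153306 J, not all the ice melts; equilibrium is at 0 °C.
Mass melted = 49358/334 ≈ 147.8 g.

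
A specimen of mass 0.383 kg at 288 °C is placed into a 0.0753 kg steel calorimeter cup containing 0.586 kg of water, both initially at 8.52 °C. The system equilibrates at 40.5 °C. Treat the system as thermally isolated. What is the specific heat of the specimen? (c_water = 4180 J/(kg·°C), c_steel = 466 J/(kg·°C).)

c ≈ 838 J/(kg·°C)

Taking heat into each body as positive, Σ m c ΔT = 0:
0.383×c×(40.5 − 288) + 0.586×4180×(40.5 − 8.52) + 0.0753×466×(40.5 − 8.52) = 0
-94.79 c = -79457
c = -79457/-94.79 ≈ 838.2 J/(kg·°C)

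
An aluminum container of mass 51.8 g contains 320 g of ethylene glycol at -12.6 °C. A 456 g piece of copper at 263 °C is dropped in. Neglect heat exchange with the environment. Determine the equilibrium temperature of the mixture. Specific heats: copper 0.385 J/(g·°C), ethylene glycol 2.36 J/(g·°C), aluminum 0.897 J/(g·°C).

Taking heat into each body as positive, Σ m c ΔT = 0:
456×0.385×(T − 263) + 320×2.36×(T − (-12.6)) + 51.8×0.897×(T − (-12.6)) = 0
175.56(T − 263) + 755.2(T − (-12.6)) + 46.46(T − (-12.6)) = 0
(175.56 + 755.2 + 46.46) T = 175.56×263 + 755.2×(-12.6) + 46.46×(-12.6)
T = 36071/977.22 ≈ 36.91 °C

T_f ≈ 36.9 °C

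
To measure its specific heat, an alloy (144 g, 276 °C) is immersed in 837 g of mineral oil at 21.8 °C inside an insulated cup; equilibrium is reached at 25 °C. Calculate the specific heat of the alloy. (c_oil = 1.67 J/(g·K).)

Setting the total heat transfer to zero:
144·c·(25 − 276) + 837·1.67·(25 − 21.8) = 0
-36144 c = -4472.9
c = -4472.9/-36144 ≈ 0.1238 J/(g·K)

c ≈ 0.124 J/(g·K)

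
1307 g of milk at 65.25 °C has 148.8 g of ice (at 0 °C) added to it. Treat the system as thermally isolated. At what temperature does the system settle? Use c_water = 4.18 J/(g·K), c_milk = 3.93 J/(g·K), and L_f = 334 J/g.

Sum of m c ΔT and latent-heat terms is zero:
fusion: m_ice L_f = 148.8·334 = 49699; warm the meltwater: 621.98 T; milk: 5136.5(T − 65.25)
5758.5 T = 335157 − 49699 = 285458
T ≈ 49.57 °C — above 0 °C, consistent with complete melting.

T_f ≈ 49.6 °C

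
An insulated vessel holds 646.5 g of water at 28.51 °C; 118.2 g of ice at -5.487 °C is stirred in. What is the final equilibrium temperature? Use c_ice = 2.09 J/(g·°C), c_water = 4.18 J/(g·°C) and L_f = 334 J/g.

Taking heat into each body as positive, Σ m c ΔT = 0:
warm ice to 0 °C: 118.2·2.09·(0 − (-5.487)) = 1355.5; fusion: m_ice L_f = 118.2·334 = 39479; meltwater 0→T: 118.2·4.18·T = 494.08 T; water cools: 646.5·4.18·(T − 28.51) = 2702.4(T − 28.51)
3196.4 T = 77045 − 40834 = 36210
T ≈ 11.33 °C (positive, so assuming full melt was valid).

T_f ≈ 11.3 °C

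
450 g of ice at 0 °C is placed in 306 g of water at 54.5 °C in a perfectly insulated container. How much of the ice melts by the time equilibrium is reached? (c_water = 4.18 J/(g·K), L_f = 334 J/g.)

Water can give up m c ΔT = 306×4.18×54.5 = 69710 J before reaching 0 °C.
Melting all 450 g of ice would need 450×334 = 150300 J.
That's not enough to melt it all — equilibrium is at 0 °C with ice remaining.
m_melted×334 = 69710  ⇒  m_melted ≈ 208.7 g.

m_melted ≈ 209 g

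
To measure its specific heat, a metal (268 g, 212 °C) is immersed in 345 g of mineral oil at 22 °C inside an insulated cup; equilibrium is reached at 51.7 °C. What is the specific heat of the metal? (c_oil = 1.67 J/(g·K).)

c ≈ 0.398 J/(g·K)

Heat gained plus heat lost sum to zero:
268·c·(51.7 − 212) + 345·1.67·(51.7 − 22) = 0
-42960 c = -17112
c = -17112/-42960 ≈ 0.3983 J/(g·K)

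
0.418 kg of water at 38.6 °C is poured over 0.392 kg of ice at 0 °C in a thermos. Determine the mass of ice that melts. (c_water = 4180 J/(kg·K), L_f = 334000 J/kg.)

Cooling the water to 0 °C releases 0.418·4180·38.6 = 67443 J.
To melt every bit of ice: 0.392·334000 = 130928 J.
67443 J < 130928 J, so only part of the ice melts and the system sits at 0 °C.
m_melted·334000 = 67443  ⇒  m_melted ≈ 0.2019 kg.

m_melted ≈ 0.202 kg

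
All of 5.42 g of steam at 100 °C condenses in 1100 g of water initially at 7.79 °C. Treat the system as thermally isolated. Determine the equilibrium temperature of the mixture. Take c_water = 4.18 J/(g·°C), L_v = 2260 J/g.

T_f ≈ 10.9 °C

Sum of m c ΔT and latent-heat terms is zero:
latent heat released on condensation: 5.42×2260 = 12249
  condensate cools 100→T: 5.42×4.18×(T − 100) = 22.66(T − 100)
  water warms: 1100×4.18×(T − 7.79) = 4598(T − 7.79)
4620.7 T = 12249 + 2265.6 + 35818 = 50333
T ≈ 10.89 °C — below 100 °C, confirming all the steam condensed.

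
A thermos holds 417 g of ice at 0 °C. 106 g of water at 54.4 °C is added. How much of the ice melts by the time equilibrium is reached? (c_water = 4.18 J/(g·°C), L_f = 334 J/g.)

m_melted ≈ 72.2 g

Cooling the water to 0 °C releases 106·4.18·54.4 = 24104 J.
Melting all 417 g of ice would need 417·334 = 139278 J.
That's not enough to melt it all — equilibrium is at 0 °C with ice remaining.
m_melt = 24104 / L_f = 72.17 g.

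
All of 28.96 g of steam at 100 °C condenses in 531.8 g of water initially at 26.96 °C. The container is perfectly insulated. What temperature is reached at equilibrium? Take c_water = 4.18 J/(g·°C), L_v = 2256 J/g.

Taking heat into each body as positive, Σ m c ΔT = 0:
latent heat released on condensation: 28.96×2256 = 65334; condensate cools 100→T: 28.96×4.18×(T − 100) = 121.05(T − 100); original water: 2222.9(T − 26.96)
2344 T = 65334 + 12105 + 59930 = 137369
T ≈ 58.61 °C — below 100 °C, confirming all the steam condensed.

T_f ≈ 58.6 °C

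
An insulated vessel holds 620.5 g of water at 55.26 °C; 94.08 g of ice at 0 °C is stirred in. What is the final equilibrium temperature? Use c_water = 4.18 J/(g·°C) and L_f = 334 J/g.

Heat gained plus heat lost sum to zero:
fusion: m_ice L_f = 94.08·334 = 31423
  warm the meltwater: 393.25 T
  water: 2593.7(T − 55.26)
2986.9 T = 143327 − 31423 = 111905
T ≈ 37.46 °C — above 0 °C, consistent with complete melting.

T_f ≈ 37.5 °C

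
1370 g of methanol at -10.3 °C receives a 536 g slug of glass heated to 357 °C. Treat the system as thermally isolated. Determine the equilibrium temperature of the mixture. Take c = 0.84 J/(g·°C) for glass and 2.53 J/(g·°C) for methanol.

|Q_glass| = |Q_methanol|:
536×0.84×(357 − T) = 1370×2.53×(T − (-10.3))
450.24(357 − T) = 3466.1(T − (-10.3))
3916.3 T = 125035  ⇒  T ≈ 31.93 °C

T_f ≈ 31.9 °C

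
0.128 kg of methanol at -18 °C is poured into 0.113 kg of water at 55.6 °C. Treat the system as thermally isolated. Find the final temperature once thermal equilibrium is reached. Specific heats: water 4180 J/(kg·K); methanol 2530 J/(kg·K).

Energy conservation, ΣQ = 0:
0.113·4180·(T − 55.6) + 0.128·2530·(T − (-18)) = 0
472.34(T − 55.6) + 323.84(T − (-18)) = 0
(472.34 + 323.84) T = 472.34·55.6 + 323.84·(-18)
T ≈ 25.66 °C

T_f ≈ 25.7 °C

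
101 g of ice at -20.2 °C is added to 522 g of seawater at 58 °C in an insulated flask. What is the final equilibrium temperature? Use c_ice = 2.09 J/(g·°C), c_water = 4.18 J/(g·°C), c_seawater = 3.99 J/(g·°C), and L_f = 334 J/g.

Energy balance with sensible and latent terms:
warm ice to 0 °C: 101·2.09·(0 − (-20.2)) = 4264
  fusion: m_ice L_f = 101·334 = 33734
  meltwater 0→T: 101·4.18·T = 422.18 T
  seawater cools: 522·3.99·(T − 58) = 2082.8(T − 58)
2505 T = 120801 − 37998 = 82803
T ≈ 33.06 °C — above 0 °C, consistent with complete melting.

T_f ≈ 33.1 °C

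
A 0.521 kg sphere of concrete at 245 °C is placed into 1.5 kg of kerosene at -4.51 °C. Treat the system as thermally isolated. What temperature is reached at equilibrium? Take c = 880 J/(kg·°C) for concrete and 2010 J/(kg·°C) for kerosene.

With ΣQ=0 the equilibrium temperature is the m·c-weighted mean:
T_f = (458.48×245 + 3015×(-4.51)) / (458.48 + 3015)
    = 98730 / 3473.5 ≈ 28.42 °C

T_f ≈ 28.4 °C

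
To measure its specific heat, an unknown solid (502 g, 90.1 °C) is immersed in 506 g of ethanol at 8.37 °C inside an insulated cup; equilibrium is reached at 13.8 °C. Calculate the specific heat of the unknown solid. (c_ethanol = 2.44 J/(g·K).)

c ≈ 0.175 J/(g·K)

Net heat exchanged in the isolated system is zero:
502·c·(13.8 − 90.1) + 506·2.44·(13.8 − 8.37) = 0
-38303 c = -6704.1
c = -6704.1/-38303 ≈ 0.175 J/(g·K)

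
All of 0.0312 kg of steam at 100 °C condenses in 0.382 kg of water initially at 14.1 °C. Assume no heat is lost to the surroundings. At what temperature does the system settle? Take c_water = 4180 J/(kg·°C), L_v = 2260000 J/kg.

Taking heat into each body as positive, Σ m c ΔT = 0:
steam→water at 100 °C releases m L_v = 0.0312×2260000 = 70512
  condensed water 100 °C→T: 130.42(T − 100)
  original water: 1596.8(T − 14.1)
1727.2 T = 70512 + 13042 + 22514 = 106068
T ≈ 61.41 °C (< 100 °C, so full condensation is consistent).

T_f ≈ 61.4 °C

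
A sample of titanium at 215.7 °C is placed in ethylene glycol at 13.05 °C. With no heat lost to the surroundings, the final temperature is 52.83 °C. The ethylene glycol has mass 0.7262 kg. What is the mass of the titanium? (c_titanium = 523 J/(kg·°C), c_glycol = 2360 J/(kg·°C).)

m ≈ 0.8 kg

|Q_titanium| = |Q_glycol|:
m·523·(215.7 − 52.83) = 0.7262·2360·(52.83 − 13.05)
85181 m = 68176  ⇒  m ≈ 0.8004 kg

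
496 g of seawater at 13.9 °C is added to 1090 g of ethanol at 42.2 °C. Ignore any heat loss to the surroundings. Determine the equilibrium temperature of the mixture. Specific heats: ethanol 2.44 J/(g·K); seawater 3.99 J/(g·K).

T_f ≈ 30.1 °C

T_f = Σ m_i c_i T_i / Σ m_i c_i:
T_f = (2659.6*42.2 + 1979*13.9) / (2659.6 + 1979)
    = 139744 / 4638.6 ≈ 30.13 °C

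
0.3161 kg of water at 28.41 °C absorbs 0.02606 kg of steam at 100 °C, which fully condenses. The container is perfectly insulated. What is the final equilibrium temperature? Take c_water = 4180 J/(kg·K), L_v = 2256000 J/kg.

T_f ≈ 75.0 °C

Sum of m c ΔT and latent-heat terms is zero:
latent heat released on condensation: 0.02606·2256000 = 58791; condensate cools 100→T: 0.02606·4180·(T − 100) = 108.93(T − 100); original water: 1321.3(T − 28.41)
1430.2 T = 58791 + 10893 + 37538 = 107223
T ≈ 74.97 °C, under the boiling point, so the assumption holds.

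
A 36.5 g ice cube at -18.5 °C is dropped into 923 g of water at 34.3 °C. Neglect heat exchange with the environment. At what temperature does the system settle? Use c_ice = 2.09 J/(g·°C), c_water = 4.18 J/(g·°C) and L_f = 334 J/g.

T_f ≈ 29.6 °C

Net heat exchanged in the isolated system is zero:
warm ice to 0 °C: 36.5·2.09·(0 − (-18.5)) = 1411.3
  latent heat to melt: 36.5·334 = 12191
  warm the meltwater: 152.57 T
  water: 3858.1(T − 34.3)
4010.7 T = 132334 − 13602 = 118732
T ≈ 29.60 °C — above 0 °C, consistent with complete melting.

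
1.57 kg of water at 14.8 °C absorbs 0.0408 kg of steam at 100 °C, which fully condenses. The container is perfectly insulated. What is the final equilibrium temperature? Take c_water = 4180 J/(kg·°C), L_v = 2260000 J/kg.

T_f ≈ 30.7 °C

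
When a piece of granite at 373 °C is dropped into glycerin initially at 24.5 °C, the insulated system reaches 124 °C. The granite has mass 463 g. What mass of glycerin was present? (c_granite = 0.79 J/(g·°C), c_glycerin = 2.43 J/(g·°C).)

Energy conservation, ΣQ = 0:
463·0.79·(124 − 373) + m·2.43·(124 − 24.5) = 0
241.79 m = 91077
m = 91077/241.79 ≈ 376.7 g

m ≈ 377 g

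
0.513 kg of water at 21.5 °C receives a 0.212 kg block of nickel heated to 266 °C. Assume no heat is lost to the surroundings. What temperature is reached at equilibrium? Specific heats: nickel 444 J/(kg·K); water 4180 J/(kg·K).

T_f ≈ 31.8 °C

With ΣQ=0 the equilibrium temperature is the m·c-weighted mean:
T_f = (94.13*266 + 2144.3*21.5) / (94.13 + 2144.3)
    = 71141 / 2238.5 ≈ 31.78 °C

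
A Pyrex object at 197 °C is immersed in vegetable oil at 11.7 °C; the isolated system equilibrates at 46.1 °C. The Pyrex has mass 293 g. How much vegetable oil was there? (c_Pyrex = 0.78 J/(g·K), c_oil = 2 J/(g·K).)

m ≈ 501 g

Energy conservation, ΣQ = 0:
293×0.78×(46.1 − 197) + m×2×(46.1 − 11.7) = 0
68.8 m = 34487
m = 34487/68.8 ≈ 501.3 g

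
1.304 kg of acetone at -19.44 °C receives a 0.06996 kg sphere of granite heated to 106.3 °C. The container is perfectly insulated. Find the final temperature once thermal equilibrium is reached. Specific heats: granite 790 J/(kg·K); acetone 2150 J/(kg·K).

Heat lost by the granite equals heat gained by the acetone:
0.06996×790×(106.3 − T) = 1.304×2150×(T − (-19.44))
55.27(106.3 − T) = 2803.6(T − (-19.44))
2858.9 T = -48627  ⇒  T ≈ -17.01 °C

T_f ≈ -17.0 °C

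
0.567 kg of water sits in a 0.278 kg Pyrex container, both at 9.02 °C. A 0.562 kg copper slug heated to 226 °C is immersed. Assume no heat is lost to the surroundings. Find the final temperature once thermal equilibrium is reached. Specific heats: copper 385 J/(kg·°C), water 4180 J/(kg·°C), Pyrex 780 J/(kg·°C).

With ΣQ=0 the equilibrium temperature is the m·c-weighted mean:
T_f = (216.37*226 + 2370.1*9.02 + 216.84*9.02) / (216.37 + 2370.1 + 216.84)
    = 72233 / 2803.3 ≈ 25.77 °C

T_f ≈ 25.8 °C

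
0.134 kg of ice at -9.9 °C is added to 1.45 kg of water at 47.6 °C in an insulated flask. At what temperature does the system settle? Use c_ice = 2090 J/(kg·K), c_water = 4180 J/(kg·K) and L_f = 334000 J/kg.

Sum of m c ΔT and latent-heat terms is zero:
ice -9.9→0 °C: 0.134×2090×9.9 = 2772.6; latent heat to melt: 0.134×334000 = 44756; warm the meltwater: 560.12 T; water: 6061(T − 47.6)
6621.1 T = 288504 − 47529 = 240975
T ≈ 36.39 °C (positive, so assuming full melt was valid).

T_f ≈ 36.4 °C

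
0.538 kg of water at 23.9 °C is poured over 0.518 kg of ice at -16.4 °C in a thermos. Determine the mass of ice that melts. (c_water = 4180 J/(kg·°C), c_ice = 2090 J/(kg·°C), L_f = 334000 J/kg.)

m_melted ≈ 0.108 kg

Water can give up m c ΔT = 0.538·4180·23.9 = 53747 J before reaching 0 °C.
Of that, 0.518·2090·16.4 = 17755 J goes to bring the ice to 0 °C, leaving 35992 J.
Fully melting the ice requires m_ice L_f = 0.518·334000 = 173012 J.
Since 35992 < 173012 J, not all the ice melts; equilibrium is at 0 °C.
m_melted·334000 = 35992  ⇒  m_melted ≈ 0.1078 kg.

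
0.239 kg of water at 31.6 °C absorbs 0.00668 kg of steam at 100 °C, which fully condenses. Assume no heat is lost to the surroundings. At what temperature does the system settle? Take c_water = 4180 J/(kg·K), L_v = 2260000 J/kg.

T_f ≈ 48.2 °C

Setting the total heat transfer to zero:
condense steam: −0.00668·2260000 = −15097
  condensed water 100 °C→T: 27.92(T − 100)
  original water: 999.02(T − 31.6)
1026.9 T = 15097 + 2792.2 + 31569 = 49458
T ≈ 48.16 °C (< 100 °C, so full condensation is consistent).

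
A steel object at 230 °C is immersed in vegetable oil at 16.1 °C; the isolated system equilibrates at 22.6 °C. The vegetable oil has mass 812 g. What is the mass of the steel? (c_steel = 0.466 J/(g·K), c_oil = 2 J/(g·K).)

Heat lost by the steel = heat gained by the oil:
m·0.466·(230 − 22.6) = 812·2·(22.6 − 16.1)
96.65 m = 10556  ⇒  m ≈ 109.2 g

m ≈ 109 g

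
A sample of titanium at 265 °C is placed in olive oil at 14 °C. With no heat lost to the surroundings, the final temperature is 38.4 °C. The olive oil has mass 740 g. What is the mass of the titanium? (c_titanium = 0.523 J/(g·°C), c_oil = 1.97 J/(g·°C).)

Setting the total heat transfer to zero:
m·0.523·(38.4 − 265) + 740·1.97·(38.4 − 14) = 0
-118.51 m = -35570
m = -35570/-118.51 ≈ 300.1 g

m ≈ 300 g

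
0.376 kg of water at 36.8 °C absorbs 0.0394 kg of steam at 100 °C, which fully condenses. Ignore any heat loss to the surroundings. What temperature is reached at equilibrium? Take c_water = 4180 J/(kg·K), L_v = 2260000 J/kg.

Energy balance with sensible and latent terms:
latent heat released on condensation: 0.0394×2260000 = 89044
  condensed water 100 °C→T: 164.69(T − 100)
  original water: 1571.7(T − 36.8)
1736.4 T = 89044 + 16469 + 57838 = 163351
T ≈ 94.08 °C (< 100 °C, so full condensation is consistent).

T_f ≈ 94.1 °C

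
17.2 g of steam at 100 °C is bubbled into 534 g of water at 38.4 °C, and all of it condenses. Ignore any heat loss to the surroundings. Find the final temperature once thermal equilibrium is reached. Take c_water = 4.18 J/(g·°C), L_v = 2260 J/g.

T_f ≈ 57.2 °C

Let T be the final temperature. ΣQ_i = 0:
condense steam: −17.2·2260 = −38872; condensate cools 100→T: 17.2·4.18·(T − 100) = 71.9(T − 100); original water: 2232.1(T − 38.4)
2304 T = 38872 + 7189.6 + 85713 = 131775
T ≈ 57.19 °C (< 100 °C, so full condensation is consistent).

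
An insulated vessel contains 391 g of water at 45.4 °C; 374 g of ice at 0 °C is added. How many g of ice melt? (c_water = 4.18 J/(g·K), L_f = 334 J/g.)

m_melted ≈ 222 g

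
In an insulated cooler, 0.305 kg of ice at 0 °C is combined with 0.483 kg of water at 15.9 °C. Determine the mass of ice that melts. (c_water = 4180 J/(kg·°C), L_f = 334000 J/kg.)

m_melted ≈ 0.0961 kg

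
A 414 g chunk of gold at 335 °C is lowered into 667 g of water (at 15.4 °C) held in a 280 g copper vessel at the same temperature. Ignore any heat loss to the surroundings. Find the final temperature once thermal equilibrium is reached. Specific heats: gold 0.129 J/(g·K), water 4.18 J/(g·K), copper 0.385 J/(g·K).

T_f ≈ 21.2 °C

Heat gained plus heat lost sum to zero:
414·0.129·(T − 335) + 667·4.18·(T − 15.4) + 280·0.385·(T − 15.4) = 0
53.41(T − 335) + 2788.1(T − 15.4) + 107.8(T − 15.4) = 0
(53.41 + 2788.1 + 107.8) T = 53.41·335 + 2788.1·15.4 + 107.8·15.4
T = 62487 / 2949.3 = 21.2 °C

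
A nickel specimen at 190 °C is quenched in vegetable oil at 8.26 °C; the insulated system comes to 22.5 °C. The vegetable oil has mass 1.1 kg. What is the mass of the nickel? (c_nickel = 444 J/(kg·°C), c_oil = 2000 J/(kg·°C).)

m ≈ 0.421 kg

|Q_nickel| = |Q_oil|:
m×444×(190 − 22.5) = 1.1×2000×(22.5 − 8.26)
74370 m = 31328  ⇒  m ≈ 0.4212 kg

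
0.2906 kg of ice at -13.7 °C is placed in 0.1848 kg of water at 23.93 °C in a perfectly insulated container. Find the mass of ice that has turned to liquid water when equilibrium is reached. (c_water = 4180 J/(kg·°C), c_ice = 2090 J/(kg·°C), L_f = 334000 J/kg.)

m_melted ≈ 0.0304 kg

Water can give up m c ΔT = 0.1848·4180·23.93 = 18485 J before reaching 0 °C.
Of that, 0.2906·2090·13.7 = 8320.7 J goes to bring the ice to 0 °C, leaving 10164 J.
Melting all 0.2906 kg of ice would need 0.2906·334000 = 97060 J.
Since 10164 < 97060 J, not all the ice melts; equilibrium is at 0 °C.
Mass melted = 10164/334000 ≈ 0.03043 kg.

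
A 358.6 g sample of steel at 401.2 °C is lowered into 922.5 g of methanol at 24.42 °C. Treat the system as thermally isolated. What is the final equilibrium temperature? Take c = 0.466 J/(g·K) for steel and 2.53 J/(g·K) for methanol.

Net heat exchanged in the isolated system is zero:
358.6*0.466*(T − 401.2) + 922.5*2.53*(T − 24.42) = 0
(167.11 + 2333.9) T = 167.11*401.2 + 2333.9*24.42
T = 124038 / 2501 = 49.6 °C

T_f ≈ 49.6 °C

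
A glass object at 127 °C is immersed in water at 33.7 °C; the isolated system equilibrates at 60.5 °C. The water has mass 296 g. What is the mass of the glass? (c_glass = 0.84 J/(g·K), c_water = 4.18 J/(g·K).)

m ≈ 594 g

Conservation of energy gives ΣQ = 0:
m×0.84×(60.5 − 127) + 296×4.18×(60.5 − 33.7) = 0
-55.86 m = -33159
m = -33159/-55.86 ≈ 593.6 g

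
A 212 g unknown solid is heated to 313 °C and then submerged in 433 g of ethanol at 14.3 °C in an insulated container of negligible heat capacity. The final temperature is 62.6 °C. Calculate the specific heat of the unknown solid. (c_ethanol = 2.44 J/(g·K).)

c ≈ 0.961 J/(g·K)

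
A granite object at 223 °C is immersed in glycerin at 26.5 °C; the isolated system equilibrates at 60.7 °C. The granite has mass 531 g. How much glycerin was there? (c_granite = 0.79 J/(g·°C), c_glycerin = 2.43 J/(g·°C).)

|Q_granite| = |Q_glycerin|:
531·0.79·(223 − 60.7) = m·2.43·(60.7 − 26.5)
83.11 m = 68083  ⇒  m ≈ 819.2 g

m ≈ 819 g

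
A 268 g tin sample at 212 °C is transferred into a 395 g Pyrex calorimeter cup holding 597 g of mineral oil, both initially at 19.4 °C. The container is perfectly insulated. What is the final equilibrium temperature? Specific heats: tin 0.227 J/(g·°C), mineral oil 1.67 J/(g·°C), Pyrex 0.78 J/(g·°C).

Taking heat into each body as positive, Σ m c ΔT = 0:
268*0.227*(T − 212) + 597*1.67*(T − 19.4) + 395*0.78*(T − 19.4) = 0
60.84(T − 212) + 996.99(T − 19.4) + 308.1(T − 19.4) = 0
(60.84 + 996.99 + 308.1) T = 60.84*212 + 996.99*19.4 + 308.1*19.4
T ≈ 27.98 °C

T_f ≈ 28.0 °C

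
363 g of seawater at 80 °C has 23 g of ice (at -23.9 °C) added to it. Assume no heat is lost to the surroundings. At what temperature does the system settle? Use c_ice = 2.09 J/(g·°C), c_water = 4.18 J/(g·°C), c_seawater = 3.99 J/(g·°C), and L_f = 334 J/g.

Let T be the final temperature. ΣQ_i = 0:
warm ice to 0 °C: 23×2.09×(0 − (-23.9)) = 1148.9; latent heat to melt: 23×334 = 7682; meltwater 0→T: 23×4.18×T = 96.14 T; seawater: 1448.4(T − 80)
1544.5 T = 115870 − 8830.9 = 107039
T ≈ 69.30 °C. Since T > 0 °C, the all-ice-melts assumption holds.

T_f ≈ 69.3 °C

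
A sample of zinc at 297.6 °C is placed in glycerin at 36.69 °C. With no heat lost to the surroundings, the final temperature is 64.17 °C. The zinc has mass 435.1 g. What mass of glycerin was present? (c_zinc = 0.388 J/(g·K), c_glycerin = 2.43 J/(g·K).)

m ≈ 590 g

Heat lost by the zinc = heat gained by the glycerin:
435.1×0.388×(297.6 − 64.17) = m×2.43×(64.17 − 36.69)
66.78 m = 39407  ⇒  m ≈ 590.1 g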